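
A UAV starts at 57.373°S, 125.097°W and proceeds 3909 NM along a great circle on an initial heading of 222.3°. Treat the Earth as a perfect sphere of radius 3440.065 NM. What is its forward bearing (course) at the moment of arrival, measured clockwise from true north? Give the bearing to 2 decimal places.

Angular distance δ = d/R = 3909 / 3440.065 = 1.136316 rad.
Start latitude φ₁ = -1.001348 rad; initial bearing θ = 3.879867 rad.
sin φ₂ = sin φ₁ cos δ + cos φ₁ sin δ cos θ = (-0.842198)(0.420939) + (0.539168)(0.907089)(-0.739631) = -0.716248
φ₂ = asin(-0.716248) = -0.798411 rad = -45.746°.
For the longitude increment, Δλ = atan2( sin θ sin δ cos φ₁, cos δ − sin φ₁ sin φ₂ ) = atan2(-0.329152, -0.182284) = -118.978°.
λ₂ = -125.097° + -118.978° = -244.075°, normalized to (−180°, 180°] → 115.925°.
The forward bearing on arrival equals the back-azimuth from the destination plus 180°.
Back-azimuth from P₂ (-45.75°, 115.93°) to P₁ (-57.37°, -125.10°), with Δλ' = λ₁ − λ₂ = -241.02°: atan2( sin Δλ' cos φ₁ , cos φ₂ sin φ₁ − sin φ₂ cos φ₁ cos Δλ' ) = 148.67°.
Final bearing = (148.67° + 180°) mod 360° = 328.67°.

final bearing 328.67°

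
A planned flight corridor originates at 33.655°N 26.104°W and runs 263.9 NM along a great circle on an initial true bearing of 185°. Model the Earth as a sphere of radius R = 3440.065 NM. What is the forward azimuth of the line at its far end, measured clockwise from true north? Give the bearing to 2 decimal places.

Angular distance δ = d/R = 263.9 / 3440.065 = 0.076714 rad.
Converting: φ₁ = 0.587391 rad, θ = 3.228859 rad.
Applying the spherical law of cosines for sides, sin φ₂ = sin φ₁ cos δ + cos φ₁ sin δ cos θ = 0.489011, so φ₂ = 29.276°.
For the longitude increment, Δλ = atan2( sin θ sin δ cos φ₁, cos δ − sin φ₁ sin φ₂ ) = atan2(-0.005560, 0.726054) = -0.439°.
Hence λ₂ = -26.104° + -0.439° = -26.543°.
The forward bearing on arrival equals the back-azimuth from the destination plus 180°.
Back-azimuth from P₂ (29.28°, -26.54°) to P₁ (33.66°, -26.10°), with Δλ' = λ₁ − λ₂ = 0.44°: atan2( sin Δλ' cos φ₁ , cos φ₂ sin φ₁ − sin φ₂ cos φ₁ cos Δλ' ) = 4.77°.
Final bearing = (4.77° + 180°) mod 360° = 184.77°.

final bearing 184.77°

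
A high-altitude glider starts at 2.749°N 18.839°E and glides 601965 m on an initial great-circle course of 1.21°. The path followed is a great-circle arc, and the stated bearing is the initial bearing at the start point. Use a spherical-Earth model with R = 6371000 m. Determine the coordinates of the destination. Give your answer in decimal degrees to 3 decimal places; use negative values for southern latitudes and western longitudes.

latitude 8.161°, longitude 18.954°

δ = 601965/6371000 = 0.094485 rad (5.4136°).
Converting: φ₁ = 0.047979 rad, θ = 0.021118 rad.
Destination latitude: φ₂ = arcsin( sin φ₁ cos δ + cos φ₁ sin δ cos θ ) = arcsin(0.141962) = 8.161°.
For the longitude increment, Δλ = atan2( sin θ sin δ cos φ₁, cos δ − sin φ₁ sin φ₂ ) = atan2(0.001990, 0.988731) = 0.115°.
λ₂ = λ₁ + Δλ = 18.954°.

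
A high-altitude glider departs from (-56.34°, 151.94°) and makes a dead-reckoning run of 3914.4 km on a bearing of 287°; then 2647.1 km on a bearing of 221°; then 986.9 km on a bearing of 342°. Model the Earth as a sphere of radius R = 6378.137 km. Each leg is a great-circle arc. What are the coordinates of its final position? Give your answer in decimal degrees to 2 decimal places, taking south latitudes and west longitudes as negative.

latitude -43.09°, longitude 80.13°

Apply the spherical direct solution leg by leg, carrying full precision between legs.
Leg 1: from (-56.34°, 151.94°), δ = 3914.4/6378.137 = 0.613722 rad, θ = 287° → φ = -35.95°, λ = 109.07°.
Leg 2: from (-35.95°, 109.07°), δ = 2647.1/6378.137 = 0.415027 rad, θ = 221° → φ = -51.59°, λ = 83.87°.
Leg 3: from (-51.59°, 83.87°), δ = 986.9/6378.137 = 0.154732 rad, θ = 342° → φ = -43.09°, λ = 80.13°.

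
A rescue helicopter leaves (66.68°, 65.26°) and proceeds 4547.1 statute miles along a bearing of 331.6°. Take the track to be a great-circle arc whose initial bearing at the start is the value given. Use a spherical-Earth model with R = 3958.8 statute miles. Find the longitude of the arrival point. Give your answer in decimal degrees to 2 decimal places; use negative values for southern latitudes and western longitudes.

longitude -77.69°

Central angle δ = d/R = 1.148606 rad.
Start latitude φ₁ = 1.163786 rad; initial bearing θ = 5.787512 rad.
Destination latitude: φ₂ = arcsin( sin φ₁ cos δ + cos φ₁ sin δ cos θ ) = arcsin(0.693933) = 43.94°.
Then Δλ = atan2(-0.171751, -0.227484) = -2.494898 rad, from sin θ sin δ cos φ₁ over cos δ − sin φ₁ sin φ₂.
Hence λ₂ = 65.26° + -142.95° = -77.69°.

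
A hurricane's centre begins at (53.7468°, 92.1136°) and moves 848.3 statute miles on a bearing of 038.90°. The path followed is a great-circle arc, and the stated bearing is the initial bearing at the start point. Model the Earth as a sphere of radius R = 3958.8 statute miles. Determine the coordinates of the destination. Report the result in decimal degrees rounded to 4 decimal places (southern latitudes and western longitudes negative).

Angular distance δ = d/R = 848.3 / 3958.8 = 0.214282 rad.
Converting: φ₁ = 0.938059 rad, θ = 0.678933 rad.
Applying the spherical law of cosines for sides, sin φ₂ = sin φ₁ cos δ + cos φ₁ sin δ cos θ = 0.885832, so φ₂ = 62.3541°.
Δλ = atan2( sin θ sin δ cos φ₁ , cos δ − sin φ₁ sin φ₂ ) = atan2(0.078966, 0.262784) = 0.291913 rad = 16.7254°.
λ₂ = 92.1136° + 16.7254° = 108.8390°.

latitude 62.3541°, longitude 108.8390°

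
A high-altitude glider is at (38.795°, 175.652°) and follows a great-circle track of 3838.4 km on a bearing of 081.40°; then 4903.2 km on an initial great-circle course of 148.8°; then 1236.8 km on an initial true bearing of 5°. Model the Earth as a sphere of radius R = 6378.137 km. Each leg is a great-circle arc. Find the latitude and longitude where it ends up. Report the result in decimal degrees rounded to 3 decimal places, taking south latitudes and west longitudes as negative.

Apply the spherical direct solution leg by leg, carrying full precision between legs.
Leg 1: from (38.795°, 175.652°), δ = 3838.4/6378.137 = 0.601806 rad, θ = 81.4° → φ = 35.623°, λ = -140.826°.
Leg 2: from (35.623°, -140.826°), δ = 4903.2/6378.137 = 0.768751 rad, θ = 148.8° → φ = -3.713°, λ = -119.670°.
Leg 3: from (-3.713°, -119.670°), δ = 1236.8/6378.137 = 0.193912 rad, θ = 5° → φ = 7.356°, λ = -118.700°.

latitude 7.356°, longitude -118.700°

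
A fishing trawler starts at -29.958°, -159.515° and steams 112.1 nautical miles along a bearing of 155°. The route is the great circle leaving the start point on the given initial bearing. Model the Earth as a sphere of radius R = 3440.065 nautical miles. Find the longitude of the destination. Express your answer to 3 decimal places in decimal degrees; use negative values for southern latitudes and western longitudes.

longitude -158.588°

Central angle δ = d/R = 0.032587 rad.
Start latitude φ₁ = -0.522866 rad; initial bearing θ = 2.705260 rad.
Applying the spherical law of cosines for sides, sin φ₂ = sin φ₁ cos δ + cos φ₁ sin δ cos θ = -0.524683, so φ₂ = -31.647°.
Δλ = atan2( sin θ sin δ cos φ₁ , cos δ − sin φ₁ sin φ₂ ) = atan2(0.011930, 0.737461) = 0.016175 rad = 0.927°.
λ₂ = -159.515° + 0.927° = -158.588°.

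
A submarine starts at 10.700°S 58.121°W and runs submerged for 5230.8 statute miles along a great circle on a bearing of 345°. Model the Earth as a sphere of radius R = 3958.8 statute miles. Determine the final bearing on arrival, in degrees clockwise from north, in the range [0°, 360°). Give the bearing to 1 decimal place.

final bearing 328.5°

Angular distance δ = d/R = 5230.8 / 3958.8 = 1.321309 rad.
Start latitude φ₁ = -0.186750 rad; initial bearing θ = 6.021386 rad.
Destination latitude: φ₂ = arcsin( sin φ₁ cos δ + cos φ₁ sin δ cos θ ) = arcsin(0.873903) = 60.915°.
Then Δλ = atan2(-0.246445, 0.409161) = -0.542122 rad, from sin θ sin δ cos φ₁ over cos δ − sin φ₁ sin φ₂.
Hence λ₂ = -58.121° + -31.061° = -89.182°.
The forward bearing on arrival equals the back-azimuth from the destination plus 180°.
Back-azimuth from P₂ (60.9°, -89.2°) to P₁ (-10.7°, -58.1°), with Δλ' = λ₁ − λ₂ = 31.1°: atan2( sin Δλ' cos φ₁ , cos φ₂ sin φ₁ − sin φ₂ cos φ₁ cos Δλ' ) = 148.5°.
Final bearing = (148.5° + 180°) mod 360° = 328.5°.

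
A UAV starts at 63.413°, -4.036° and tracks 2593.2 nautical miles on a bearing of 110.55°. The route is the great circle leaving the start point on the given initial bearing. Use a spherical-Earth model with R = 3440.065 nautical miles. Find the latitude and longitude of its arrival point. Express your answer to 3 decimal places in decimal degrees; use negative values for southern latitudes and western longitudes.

Central angle δ = d/R = 0.753823 rad.
Start latitude φ₁ = 1.106766 rad; initial bearing θ = 1.929461 rad.
Destination latitude: φ₂ = arcsin( sin φ₁ cos δ + cos φ₁ sin δ cos θ ) = arcsin(0.544456) = 32.987°.
Then Δλ = atan2(0.286829, 0.242195) = 0.869569 rad, from sin θ sin δ cos φ₁ over cos δ − sin φ₁ sin φ₂.
λ₂ = -4.036° + 49.823° = 45.787°.

latitude 32.987°, longitude 45.787°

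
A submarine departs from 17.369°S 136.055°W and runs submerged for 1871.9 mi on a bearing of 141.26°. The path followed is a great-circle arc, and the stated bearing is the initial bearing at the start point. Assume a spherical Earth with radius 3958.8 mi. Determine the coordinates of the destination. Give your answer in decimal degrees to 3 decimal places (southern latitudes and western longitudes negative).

The arc subtends δ = 1871.9/3958.8 = 0.472845 rad at the centre.
With φ₁ = -17.369° = -0.303146 rad and θ = 141.26° = 2.465452 rad:
Applying the spherical law of cosines for sides, sin φ₂ = sin φ₁ cos δ + cos φ₁ sin δ cos θ = -0.604797, so φ₂ = -37.214°.
Δλ = atan2( sin θ sin δ cos φ₁ , cos δ − sin φ₁ sin φ₂ ) = atan2(0.272002, 0.709729) = 0.365981 rad = 20.969°.
λ₂ = λ₁ + Δλ = -115.086°.

latitude -37.214°, longitude -115.086°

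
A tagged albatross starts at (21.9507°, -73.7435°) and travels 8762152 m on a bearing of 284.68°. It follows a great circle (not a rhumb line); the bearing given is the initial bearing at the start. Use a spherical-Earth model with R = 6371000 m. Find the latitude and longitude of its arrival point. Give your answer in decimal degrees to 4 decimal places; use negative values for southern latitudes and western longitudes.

latitude 17.6487°, longitude -158.4915°

Central angle δ = d/R = 1.375318 rad.
Converting: φ₁ = 0.383112 rad, θ = 4.968603 rad.
Applying the spherical law of cosines for sides, sin φ₂ = sin φ₁ cos δ + cos φ₁ sin δ cos θ = 0.303179, so φ₂ = 17.6487°.
For the longitude increment, Δλ = atan2( sin θ sin δ cos φ₁, cos δ − sin φ₁ sin φ₂ ) = atan2(-0.880141, 0.080905) = -84.7480°.
Hence λ₂ = -73.7435° + -84.7480° = -158.4915°.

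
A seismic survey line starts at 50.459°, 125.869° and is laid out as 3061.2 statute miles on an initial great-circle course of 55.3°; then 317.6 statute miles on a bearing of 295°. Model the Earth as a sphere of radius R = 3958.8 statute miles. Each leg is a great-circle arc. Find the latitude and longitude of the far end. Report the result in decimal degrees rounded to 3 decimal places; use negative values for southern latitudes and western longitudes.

Apply the spherical direct solution leg by leg, carrying full precision between legs.
Leg 1: from (50.459°, 125.869°), δ = 3061.2/3958.8 = 0.773265 rad, θ = 55.3° → φ = 53.612°, λ = -158.673°.
Leg 2: from (53.612°, -158.673°), δ = 317.6/3958.8 = 0.080226 rad, θ = 295° → φ = 55.338°, λ = -166.010°.

latitude 55.338°, longitude -166.010°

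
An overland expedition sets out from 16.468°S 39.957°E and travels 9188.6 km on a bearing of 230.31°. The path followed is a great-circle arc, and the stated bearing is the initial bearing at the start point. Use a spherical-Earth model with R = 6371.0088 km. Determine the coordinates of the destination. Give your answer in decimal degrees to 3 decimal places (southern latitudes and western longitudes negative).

latitude -40.070°, longitude -54.286°

δ = 9188.6/6371.0088 = 1.442252 rad (82.6350°).
With φ₁ = -16.468° = -0.287421 rad and θ = 230.31° = 4.019668 rad:
Applying the spherical law of cosines for sides, sin φ₂ = sin φ₁ cos δ + cos φ₁ sin δ cos θ = -0.643722, so φ₂ = -40.070°.
For the longitude increment, Δλ = atan2( sin θ sin δ cos φ₁, cos δ − sin φ₁ sin φ₂ ) = atan2(-0.731856, -0.054292) = -94.243°.
λ₂ = 39.957° + -94.243° = -54.286°.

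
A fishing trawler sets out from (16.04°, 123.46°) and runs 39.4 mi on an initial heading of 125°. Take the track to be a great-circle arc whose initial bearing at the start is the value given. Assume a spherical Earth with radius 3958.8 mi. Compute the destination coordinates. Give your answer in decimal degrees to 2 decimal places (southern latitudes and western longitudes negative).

latitude 15.71°, longitude 123.95°

δ = 39.4/3958.8 = 0.009953 rad (0.5702°).
With φ₁ = 16.04° = 0.279951 rad and θ = 125° = 2.181662 rad:
Applying the spherical law of cosines for sides, sin φ₂ = sin φ₁ cos δ + cos φ₁ sin δ cos θ = 0.270808, so φ₂ = 15.71°.
Δλ = atan2( sin θ sin δ cos φ₁ , cos δ − sin φ₁ sin φ₂ ) = atan2(0.007835, 0.925124) = 0.008469 rad = 0.49°.
λ₂ = λ₁ + Δλ = 123.95°.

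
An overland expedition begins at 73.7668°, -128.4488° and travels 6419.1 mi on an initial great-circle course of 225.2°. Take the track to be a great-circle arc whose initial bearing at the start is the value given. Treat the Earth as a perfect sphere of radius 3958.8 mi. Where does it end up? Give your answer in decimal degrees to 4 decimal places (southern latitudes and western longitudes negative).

The arc subtends δ = 6419.1/3958.8 = 1.621476 rad at the centre.
With φ₁ = 73.7668° = 1.287474 rad and θ = 225.2° = 3.930481 rad:
Destination latitude: φ₂ = arcsin( sin φ₁ cos δ + cos φ₁ sin δ cos θ ) = arcsin(-0.245364) = -14.2034°.
For the longitude increment, Δλ = atan2( sin θ sin δ cos φ₁, cos δ − sin φ₁ sin φ₂ ) = atan2(-0.198104, 0.184924) = -46.9708°.
λ₂ = -128.4488° + -46.9708° = -175.4196°.

latitude -14.2034°, longitude -175.4196°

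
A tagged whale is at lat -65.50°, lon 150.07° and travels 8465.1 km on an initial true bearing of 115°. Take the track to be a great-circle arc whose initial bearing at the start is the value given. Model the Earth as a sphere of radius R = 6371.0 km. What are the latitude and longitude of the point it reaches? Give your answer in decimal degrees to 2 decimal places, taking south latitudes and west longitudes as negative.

latitude -22.85°, longitude -102.64°

Central angle δ = d/R = 1.328693 rad.
With φ₁ = -65.50° = -1.143191 rad and θ = 115° = 2.007129 rad:
Destination latitude: φ₂ = arcsin( sin φ₁ cos δ + cos φ₁ sin δ cos θ ) = arcsin(-0.388305) = -22.85°.
Then Δλ = atan2(0.364879, -0.113597) = 1.872613 rad, from sin θ sin δ cos φ₁ over cos δ − sin φ₁ sin φ₂.
λ₂ = 150.07° + 107.29° = 257.36°, normalized to (−180°, 180°] → -102.64°.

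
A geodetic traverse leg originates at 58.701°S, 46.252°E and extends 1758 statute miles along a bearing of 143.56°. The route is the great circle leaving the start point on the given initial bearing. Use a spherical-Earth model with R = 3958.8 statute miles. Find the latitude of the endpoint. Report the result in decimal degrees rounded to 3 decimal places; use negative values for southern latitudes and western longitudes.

latitude -72.016°

Angular distance δ = d/R = 1758 / 3958.8 = 0.444074 rad.
With φ₁ = -58.701° = -1.024526 rad and θ = 143.56° = 2.505595 rad:
sin φ₂ = sin φ₁ cos δ + cos φ₁ sin δ cos θ = (-0.854468)(0.903009) + (0.519504)(0.429622)(-0.804479) = -0.951144
φ₂ = asin(-0.951144) = -1.256921 rad = -72.016°.
Δλ = atan2( sin θ sin δ cos φ₁ , cos δ − sin φ₁ sin φ₂ ) = atan2(0.132571, 0.090287) = 0.972905 rad = 55.743°.
λ₂ = λ₁ + Δλ = 101.995°.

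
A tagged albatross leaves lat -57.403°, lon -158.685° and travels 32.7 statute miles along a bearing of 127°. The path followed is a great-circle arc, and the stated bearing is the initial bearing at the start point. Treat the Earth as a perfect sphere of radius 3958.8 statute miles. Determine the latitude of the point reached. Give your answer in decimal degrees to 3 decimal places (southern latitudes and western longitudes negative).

The arc subtends δ = 32.7/3958.8 = 0.008260 rad at the centre.
Converting: φ₁ = -1.001871 rad, θ = 2.216568 rad.
Destination latitude: φ₂ = arcsin( sin φ₁ cos δ + cos φ₁ sin δ cos θ ) = arcsin(-0.845130) = -57.686°.
Then Δλ = atan2(0.003554, 0.287960) = 0.012341 rad, from sin θ sin δ cos φ₁ over cos δ − sin φ₁ sin φ₂.
λ₂ = -158.685° + 0.707° = -157.978°.

latitude -57.686°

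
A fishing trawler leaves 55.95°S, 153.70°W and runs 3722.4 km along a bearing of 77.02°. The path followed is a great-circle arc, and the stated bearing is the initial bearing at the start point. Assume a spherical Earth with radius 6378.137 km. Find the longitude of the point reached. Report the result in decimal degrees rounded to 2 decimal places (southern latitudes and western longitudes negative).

longitude -110.40°

The arc subtends δ = 3722.4/6378.137 = 0.583619 rad at the centre.
Converting: φ₁ = -0.976512 rad, θ = 1.344253 rad.
Destination latitude: φ₂ = arcsin( sin φ₁ cos δ + cos φ₁ sin δ cos θ ) = arcsin(-0.622101) = -38.47°.
Then Δλ = atan2(0.300657, 0.319032) = 0.755754 rad, from sin θ sin δ cos φ₁ over cos δ − sin φ₁ sin φ₂.
Hence λ₂ = -153.70° + 43.30° = -110.40°.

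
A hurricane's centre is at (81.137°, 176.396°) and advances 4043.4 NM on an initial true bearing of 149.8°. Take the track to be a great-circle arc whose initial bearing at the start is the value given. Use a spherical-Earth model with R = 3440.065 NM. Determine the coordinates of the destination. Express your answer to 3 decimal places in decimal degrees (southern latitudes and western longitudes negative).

latitude 14.934°, longitude -154.890°

Central angle δ = d/R = 1.175385 rad.
Start latitude φ₁ = 1.416108 rad; initial bearing θ = 2.614503 rad.
Destination latitude: φ₂ = arcsin( sin φ₁ cos δ + cos φ₁ sin δ cos θ ) = arcsin(0.257703) = 14.934°.
Then Δλ = atan2(0.071521, 0.130562) = 0.501148 rad, from sin θ sin δ cos φ₁ over cos δ − sin φ₁ sin φ₂.
λ₂ = 176.396° + 28.714° = 205.110°, normalized to (−180°, 180°] → -154.890°.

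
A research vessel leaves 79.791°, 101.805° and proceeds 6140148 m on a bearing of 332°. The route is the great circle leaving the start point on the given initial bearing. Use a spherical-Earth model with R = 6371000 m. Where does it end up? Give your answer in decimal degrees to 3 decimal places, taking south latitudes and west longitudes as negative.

latitude 43.625°, longitude -46.008°

The arc subtends δ = 6140148/6371000 = 0.963765 rad at the centre.
Converting: φ₁ = 1.392616 rad, θ = 5.794493 rad.
sin φ₂ = sin φ₁ cos δ + cos φ₁ sin δ cos θ = (0.984168)(0.570432) + (0.177239)(0.821345)(0.882948) = 0.689935
φ₂ = asin(0.689935) = 0.761399 rad = 43.625°.
Then Δλ = atan2(-0.068343, -0.108580) = -2.579818 rad, from sin θ sin δ cos φ₁ over cos δ − sin φ₁ sin φ₂.
Hence λ₂ = 101.805° + -147.813° = -46.008°.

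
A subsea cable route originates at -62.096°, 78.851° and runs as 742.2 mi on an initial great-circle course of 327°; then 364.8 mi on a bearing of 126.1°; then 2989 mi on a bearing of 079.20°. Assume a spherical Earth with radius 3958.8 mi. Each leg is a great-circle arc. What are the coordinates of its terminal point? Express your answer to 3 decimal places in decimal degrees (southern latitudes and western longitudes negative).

Apply the spherical direct solution leg by leg, carrying full precision between legs.
Leg 1: from (-62.096°, 78.851°), δ = 742.2/3958.8 = 0.187481 rad, θ = 327° → φ = -52.664°, λ = 69.216°.
Leg 2: from (-52.664°, 69.216°), δ = 364.8/3958.8 = 0.092149 rad, θ = 126.1° → φ = -55.548°, λ = 76.768°.
Leg 3: from (-55.548°, 76.768°), δ = 2989/3958.8 = 0.755027 rad, θ = 79.2° → φ = -31.862°, λ = 129.196°.

latitude -31.862°, longitude 129.196°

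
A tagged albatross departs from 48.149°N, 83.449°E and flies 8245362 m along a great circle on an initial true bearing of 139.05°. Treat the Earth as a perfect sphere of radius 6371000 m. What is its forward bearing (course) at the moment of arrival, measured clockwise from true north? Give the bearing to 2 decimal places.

The arc subtends δ = 8245362/6371000 = 1.294202 rad at the centre.
With φ₁ = 48.149° = 0.840359 rad and θ = 139.05° = 2.426880 rad:
Destination latitude: φ₂ = arcsin( sin φ₁ cos δ + cos φ₁ sin δ cos θ ) = arcsin(-0.281354) = -16.341°.
Δλ = atan2( sin θ sin δ cos φ₁ , cos δ − sin φ₁ sin φ₂ ) = atan2(0.420660, 0.482657) = 0.716873 rad = 41.074°.
λ₂ = λ₁ + Δλ = 124.523°.
The forward bearing on arrival equals the back-azimuth from the destination plus 180°.
Back-azimuth from P₂ (-16.34°, 124.52°) to P₁ (48.15°, 83.45°), with Δλ' = λ₁ − λ₂ = -41.07°: atan2( sin Δλ' cos φ₁ , cos φ₂ sin φ₁ − sin φ₂ cos φ₁ cos Δλ' ) = 332.89°.
Final bearing = (332.89° + 180°) mod 360° = 152.89°.

final bearing 152.89°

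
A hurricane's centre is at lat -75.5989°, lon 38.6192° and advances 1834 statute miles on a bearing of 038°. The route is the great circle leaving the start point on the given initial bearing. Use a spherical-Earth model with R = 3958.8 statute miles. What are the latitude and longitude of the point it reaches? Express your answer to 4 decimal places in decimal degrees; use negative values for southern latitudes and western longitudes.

Central angle δ = d/R = 0.463272 rad.
Start latitude φ₁ = -1.319450 rad; initial bearing θ = 0.663225 rad.
sin φ₂ = sin φ₁ cos δ + cos φ₁ sin δ cos θ = (-0.968578)(0.894595) + (0.248708)(0.446877)(0.788011) = -0.778904
φ₂ = asin(-0.778904) = -0.892917 rad = -51.1604°.
For the longitude increment, Δλ = atan2( sin θ sin δ cos φ₁, cos δ − sin φ₁ sin φ₂ ) = atan2(0.068426, 0.140165) = 26.0207°.
λ₂ = 38.6192° + 26.0207° = 64.6399°.

latitude -51.1604°, longitude 64.6399°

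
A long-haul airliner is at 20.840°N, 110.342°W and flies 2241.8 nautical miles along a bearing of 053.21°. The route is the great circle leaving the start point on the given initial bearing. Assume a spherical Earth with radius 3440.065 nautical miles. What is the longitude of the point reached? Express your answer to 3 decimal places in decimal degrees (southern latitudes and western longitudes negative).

longitude -71.988°

Central angle δ = d/R = 0.651674 rad.
Converting: φ₁ = 0.363727 rad, θ = 0.928690 rad.
Destination latitude: φ₂ = arcsin( sin φ₁ cos δ + cos φ₁ sin δ cos θ ) = arcsin(0.622324) = 38.486°.
Then Δλ = atan2(0.453944, 0.573672) = 0.669411 rad, from sin θ sin δ cos φ₁ over cos δ − sin φ₁ sin φ₂.
Hence λ₂ = -110.342° + 38.354° = -71.988°.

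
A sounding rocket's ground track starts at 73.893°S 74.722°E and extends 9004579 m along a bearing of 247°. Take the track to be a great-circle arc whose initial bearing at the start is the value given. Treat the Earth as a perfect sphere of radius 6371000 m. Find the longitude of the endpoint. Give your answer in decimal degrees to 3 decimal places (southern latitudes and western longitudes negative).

δ = 9004579/6371000 = 1.413370 rad (80.9801°).
With φ₁ = -73.893° = -1.289676 rad and θ = 247° = 4.310963 rad:
Applying the spherical law of cosines for sides, sin φ₂ = sin φ₁ cos δ + cos φ₁ sin δ cos θ = -0.257684, so φ₂ = -14.933°.
For the longitude increment, Δλ = atan2( sin θ sin δ cos φ₁, cos δ − sin φ₁ sin φ₂ ) = atan2(-0.252220, -0.090791) = -109.797°.
λ₂ = 74.722° + -109.797° = -35.075°.

longitude -35.075°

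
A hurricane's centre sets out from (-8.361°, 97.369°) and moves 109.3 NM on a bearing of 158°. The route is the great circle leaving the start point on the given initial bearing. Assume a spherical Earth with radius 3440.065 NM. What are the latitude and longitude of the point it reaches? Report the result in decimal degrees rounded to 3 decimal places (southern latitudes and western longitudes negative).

latitude -10.048°, longitude 98.061°

δ = 109.3/3440.065 = 0.031773 rad (1.8204°).
With φ₁ = -8.361° = -0.145927 rad and θ = 158° = 2.757620 rad:
Destination latitude: φ₂ = arcsin( sin φ₁ cos δ + cos φ₁ sin δ cos θ ) = arcsin(-0.174477) = -10.048°.
Δλ = atan2( sin θ sin δ cos φ₁ , cos δ − sin φ₁ sin φ₂ ) = atan2(0.011774, 0.974125) = 0.012086 rad = 0.692°.
λ₂ = λ₁ + Δλ = 98.061°.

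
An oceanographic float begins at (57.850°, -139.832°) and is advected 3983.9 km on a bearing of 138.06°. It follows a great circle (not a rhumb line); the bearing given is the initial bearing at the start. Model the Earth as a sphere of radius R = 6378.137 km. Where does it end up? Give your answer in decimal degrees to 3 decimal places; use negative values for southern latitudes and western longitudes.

The arc subtends δ = 3983.9/6378.137 = 0.624618 rad at the centre.
Converting: φ₁ = 1.009673 rad, θ = 2.409602 rad.
sin φ₂ = sin φ₁ cos δ + cos φ₁ sin δ cos θ = (0.846658)(0.811186) + (0.532138)(0.584788)(-0.743845) = 0.455322
φ₂ = asin(0.455322) = 0.472734 rad = 27.086°.
Then Δλ = atan2(0.207983, 0.425684) = 0.454474 rad, from sin θ sin δ cos φ₁ over cos δ − sin φ₁ sin φ₂.
λ₂ = λ₁ + Δλ = -113.793°.

latitude 27.086°, longitude -113.793°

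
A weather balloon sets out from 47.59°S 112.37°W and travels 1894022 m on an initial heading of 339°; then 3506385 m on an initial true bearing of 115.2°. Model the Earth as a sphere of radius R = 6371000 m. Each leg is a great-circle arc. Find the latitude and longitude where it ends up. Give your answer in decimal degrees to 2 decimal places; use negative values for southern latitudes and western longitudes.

latitude -39.38°, longitude -81.68°

Apply the spherical direct solution leg by leg, carrying full precision between legs.
Leg 1: from (-47.59°, -112.37°), δ = 1894022/6371000 = 0.297288 rad, θ = 339° → φ = -31.43°, λ = -119.44°.
Leg 2: from (-31.43°, -119.44°), δ = 3506385/6371000 = 0.550367 rad, θ = 115.2° → φ = -39.38°, λ = -81.68°.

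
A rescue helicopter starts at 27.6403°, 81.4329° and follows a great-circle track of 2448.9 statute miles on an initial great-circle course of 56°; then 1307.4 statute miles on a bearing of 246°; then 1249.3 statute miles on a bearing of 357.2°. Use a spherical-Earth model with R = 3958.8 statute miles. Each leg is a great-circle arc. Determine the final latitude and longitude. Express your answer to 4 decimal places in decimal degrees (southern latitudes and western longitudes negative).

Apply the spherical direct solution leg by leg, carrying full precision between legs.
Leg 1: from (27.6403°, 81.4329°), δ = 2448.9/3958.8 = 0.618597 rad, θ = 56° → φ = 41.6990°, λ = 121.5146°.
Leg 2: from (41.6990°, 121.5146°), δ = 1307.4/3958.8 = 0.330252 rad, θ = 246° → φ = 32.0587°, λ = 101.0548°.
Leg 3: from (32.0587°, 101.0548°), δ = 1249.3/3958.8 = 0.315575 rad, θ = 357.2° → φ = 50.1118°, λ = 99.7001°.

latitude 50.1118°, longitude 99.7001°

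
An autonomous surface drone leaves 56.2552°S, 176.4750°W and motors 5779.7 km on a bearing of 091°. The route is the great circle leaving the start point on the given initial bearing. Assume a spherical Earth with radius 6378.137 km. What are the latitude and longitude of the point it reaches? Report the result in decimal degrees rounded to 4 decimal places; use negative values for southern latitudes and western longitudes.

Angular distance δ = d/R = 5779.7 / 6378.137 = 0.906174 rad.
With φ₁ = -56.2552° = -0.981838 rad and θ = 91° = 1.588250 rad:
Applying the spherical law of cosines for sides, sin φ₂ = sin φ₁ cos δ + cos φ₁ sin δ cos θ = -0.520481, so φ₂ = -31.3645°.
Δλ = atan2( sin θ sin δ cos φ₁ , cos δ − sin φ₁ sin φ₂ ) = atan2(0.437191, 0.183972) = 1.172485 rad = 67.1785°.
Hence λ₂ = -176.4750° + 67.1785° = -109.2965°.

latitude -31.3645°, longitude -109.2965°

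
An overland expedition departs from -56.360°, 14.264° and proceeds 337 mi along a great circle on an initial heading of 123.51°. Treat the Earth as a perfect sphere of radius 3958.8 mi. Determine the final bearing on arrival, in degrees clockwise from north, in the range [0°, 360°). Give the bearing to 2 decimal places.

final bearing 116.86°

Central angle δ = d/R = 0.085127 rad.
Start latitude φ₁ = -0.983668 rad; initial bearing θ = 2.155656 rad.
Destination latitude: φ₂ = arcsin( sin φ₁ cos δ + cos φ₁ sin δ cos θ ) = arcsin(-0.855524) = -58.818°.
Then Δλ = atan2(0.039272, 0.284126) = 0.137351 rad, from sin θ sin δ cos φ₁ over cos δ − sin φ₁ sin φ₂.
Hence λ₂ = 14.264° + 7.870° = 22.134°.
The forward bearing on arrival equals the back-azimuth from the destination plus 180°.
Back-azimuth from P₂ (-58.82°, 22.13°) to P₁ (-56.36°, 14.26°), with Δλ' = λ₁ − λ₂ = -7.87°: atan2( sin Δλ' cos φ₁ , cos φ₂ sin φ₁ − sin φ₂ cos φ₁ cos Δλ' ) = 296.86°.
Final bearing = (296.86° + 180°) mod 360° = 116.86°.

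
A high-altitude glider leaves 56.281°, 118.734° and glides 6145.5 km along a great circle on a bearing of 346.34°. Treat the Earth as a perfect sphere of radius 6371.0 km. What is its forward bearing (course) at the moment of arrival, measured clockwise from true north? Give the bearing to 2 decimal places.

final bearing 199.21°

Angular distance δ = d/R = 6145.5 / 6371 = 0.964605 rad.
With φ₁ = 56.281° = 0.982289 rad and θ = 346.34° = 6.044773 rad:
Applying the spherical law of cosines for sides, sin φ₂ = sin φ₁ cos δ + cos φ₁ sin δ cos θ = 0.917201, so φ₂ = 66.520°.
Then Δλ = atan2(-0.107739, -0.193159) = -2.632801 rad, from sin θ sin δ cos φ₁ over cos δ − sin φ₁ sin φ₂.
Hence λ₂ = 118.734° + -150.848° = -32.114°.
The forward bearing on arrival equals the back-azimuth from the destination plus 180°.
Back-azimuth from P₂ (66.52°, -32.11°) to P₁ (56.28°, 118.73°), with Δλ' = λ₁ − λ₂ = 150.85°: atan2( sin Δλ' cos φ₁ , cos φ₂ sin φ₁ − sin φ₂ cos φ₁ cos Δλ' ) = 19.21°.
Final bearing = (19.21° + 180°) mod 360° = 199.21°.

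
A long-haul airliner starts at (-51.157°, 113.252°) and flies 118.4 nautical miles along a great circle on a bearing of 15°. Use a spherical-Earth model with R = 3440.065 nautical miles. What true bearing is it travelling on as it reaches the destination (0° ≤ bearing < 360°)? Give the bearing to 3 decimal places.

final bearing 14.399°

Central angle δ = d/R = 0.034418 rad.
Converting: φ₁ = -0.892858 rad, θ = 0.261799 rad.
Applying the spherical law of cosines for sides, sin φ₂ = sin φ₁ cos δ + cos φ₁ sin δ cos θ = -0.757559, so φ₂ = -49.250°.
Δλ = atan2( sin θ sin δ cos φ₁ , cos δ − sin φ₁ sin φ₂ ) = atan2(0.005586, 0.409369) = 0.013644 rad = 0.782°.
λ₂ = λ₁ + Δλ = 114.034°.
The forward bearing on arrival equals the back-azimuth from the destination plus 180°.
Back-azimuth from P₂ (-49.250°, 114.034°) to P₁ (-51.157°, 113.252°), with Δλ' = λ₁ − λ₂ = -0.782°: atan2( sin Δλ' cos φ₁ , cos φ₂ sin φ₁ − sin φ₂ cos φ₁ cos Δλ' ) = 194.399°.
Final bearing = (194.399° + 180°) mod 360° = 14.399°.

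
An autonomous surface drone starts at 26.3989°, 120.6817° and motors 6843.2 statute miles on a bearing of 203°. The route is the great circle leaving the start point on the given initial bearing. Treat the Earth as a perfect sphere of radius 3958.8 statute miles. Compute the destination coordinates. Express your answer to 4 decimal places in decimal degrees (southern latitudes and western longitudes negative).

Central angle δ = d/R = 1.728605 rad.
Converting: φ₁ = 0.460748 rad, θ = 3.543018 rad.
sin φ₂ = sin φ₁ cos δ + cos φ₁ sin δ cos θ = (0.444618)(-0.157154) + (0.895720)(0.987574)(-0.920505) = -0.884143
φ₂ = asin(-0.884143) = -1.084657 rad = -62.1463°.
Δλ = atan2( sin θ sin δ cos φ₁ , cos δ − sin φ₁ sin φ₂ ) = atan2(-0.345637, 0.235952) = -0.971804 rad = -55.6803°.
Hence λ₂ = 120.6817° + -55.6803° = 65.0014°.

latitude -62.1463°, longitude 65.0014°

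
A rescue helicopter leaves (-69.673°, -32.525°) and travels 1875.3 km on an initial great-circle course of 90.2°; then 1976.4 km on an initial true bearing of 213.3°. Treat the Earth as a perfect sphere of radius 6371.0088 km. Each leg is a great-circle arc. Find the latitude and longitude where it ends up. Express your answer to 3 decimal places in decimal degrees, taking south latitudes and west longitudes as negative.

latitude -75.305°, longitude -32.684°

Apply the spherical direct solution leg by leg, carrying full precision between legs.
Leg 1: from (-69.673°, -32.525°), δ = 1875.3/6371.0088 = 0.294349 rad, θ = 90.2° → φ = -63.863°, λ = 8.667°.
Leg 2: from (-63.863°, 8.667°), δ = 1976.4/6371.0088 = 0.310218 rad, θ = 213.3° → φ = -75.305°, λ = -32.684°.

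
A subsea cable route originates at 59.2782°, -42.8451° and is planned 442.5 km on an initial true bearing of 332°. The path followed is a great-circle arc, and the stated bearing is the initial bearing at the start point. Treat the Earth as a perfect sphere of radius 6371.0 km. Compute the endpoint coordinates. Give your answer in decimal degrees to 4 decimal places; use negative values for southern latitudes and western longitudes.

δ = 442.5/6371 = 0.069455 rad (3.9795°).
Start latitude φ₁ = 1.034600 rad; initial bearing θ = 5.794493 rad.
sin φ₂ = sin φ₁ cos δ + cos φ₁ sin δ cos θ = (0.859658)(0.997589) + (0.510870)(0.069400)(0.882948) = 0.888889
φ₂ = asin(0.888889) = 1.094915 rad = 62.7340°.
Then Δλ = atan2(-0.016645, 0.233448) = -0.071179 rad, from sin θ sin δ cos φ₁ over cos δ − sin φ₁ sin φ₂.
λ₂ = -42.8451° + -4.0783° = -46.9234°.

latitude 62.7340°, longitude -46.9234°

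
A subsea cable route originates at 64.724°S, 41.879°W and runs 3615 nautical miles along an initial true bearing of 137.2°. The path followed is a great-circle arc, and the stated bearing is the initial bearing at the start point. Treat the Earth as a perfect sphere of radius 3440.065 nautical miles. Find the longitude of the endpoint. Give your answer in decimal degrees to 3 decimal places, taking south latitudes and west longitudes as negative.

longitude 79.785°

Angular distance δ = d/R = 3615 / 3440.065 = 1.050852 rad.
With φ₁ = -64.724° = -1.129647 rad and θ = 137.2° = 2.394592 rad:
sin φ₂ = sin φ₁ cos δ + cos φ₁ sin δ cos θ = (-0.904261)(0.496832) + (0.426979)(0.867847)(-0.733730) = -0.721151
φ₂ = asin(-0.721151) = -0.805463 rad = -46.150°.
Then Δλ = atan2(0.251769, -0.155278) = 2.123439 rad, from sin θ sin δ cos φ₁ over cos δ − sin φ₁ sin φ₂.
λ₂ = -41.879° + 121.664° = 79.785°.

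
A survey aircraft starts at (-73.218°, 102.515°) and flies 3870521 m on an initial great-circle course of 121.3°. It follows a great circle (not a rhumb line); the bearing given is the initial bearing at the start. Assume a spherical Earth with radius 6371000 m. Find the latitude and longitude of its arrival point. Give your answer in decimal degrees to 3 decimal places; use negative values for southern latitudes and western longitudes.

latitude -60.659°, longitude -161.997°

δ = 3870521/6371000 = 0.607522 rad (34.8084°).
Converting: φ₁ = -1.277895 rad, θ = 2.117084 rad.
Destination latitude: φ₂ = arcsin( sin φ₁ cos δ + cos φ₁ sin δ cos θ ) = arcsin(-0.871722) = -60.659°.
Δλ = atan2( sin θ sin δ cos φ₁ , cos δ − sin φ₁ sin φ₂ ) = atan2(0.140830, -0.013531) = 1.666579 rad = 95.488°.
λ₂ = 102.515° + 95.488° = 198.003°, normalized to (−180°, 180°] → -161.997°.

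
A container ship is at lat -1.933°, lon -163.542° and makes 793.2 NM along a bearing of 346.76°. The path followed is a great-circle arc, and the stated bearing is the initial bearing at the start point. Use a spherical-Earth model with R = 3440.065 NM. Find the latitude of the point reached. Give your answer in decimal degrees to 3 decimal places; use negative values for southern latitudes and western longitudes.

Central angle δ = d/R = 0.230577 rad.
Converting: φ₁ = -0.033737 rad, θ = 6.052104 rad.
Applying the spherical law of cosines for sides, sin φ₂ = sin φ₁ cos δ + cos φ₁ sin δ cos θ = 0.189500, so φ₂ = 10.924°.
Δλ = atan2( sin θ sin δ cos φ₁ , cos δ − sin φ₁ sin φ₂ ) = atan2(-0.052313, 0.979927) = -0.053334 rad = -3.056°.
λ₂ = -163.542° + -3.056° = -166.598°.

latitude 10.924°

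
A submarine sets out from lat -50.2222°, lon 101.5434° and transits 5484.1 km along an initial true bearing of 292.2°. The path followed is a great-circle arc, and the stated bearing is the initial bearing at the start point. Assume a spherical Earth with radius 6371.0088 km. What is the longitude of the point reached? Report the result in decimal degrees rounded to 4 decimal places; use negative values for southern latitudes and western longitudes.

Central angle δ = d/R = 0.860790 rad.
With φ₁ = -50.2222° = -0.876543 rad and θ = 292.2° = 5.099852 rad:
sin φ₂ = sin φ₁ cos δ + cos φ₁ sin δ cos θ = (-0.768531)(0.651839) + (0.639812)(0.758358)(0.377841) = -0.317628
φ₂ = asin(-0.317628) = -0.323227 rad = -18.5195°.
For the longitude increment, Δλ = atan2( sin θ sin δ cos φ₁, cos δ − sin φ₁ sin φ₂ ) = atan2(-0.449238, 0.407732) = -47.7729°.
λ₂ = λ₁ + Δλ = 53.7705°.

longitude 53.7705°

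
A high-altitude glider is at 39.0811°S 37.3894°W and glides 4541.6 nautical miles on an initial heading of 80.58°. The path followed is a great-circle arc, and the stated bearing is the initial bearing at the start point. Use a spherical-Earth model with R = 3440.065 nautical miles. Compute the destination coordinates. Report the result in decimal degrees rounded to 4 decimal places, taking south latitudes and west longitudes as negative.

Central angle δ = d/R = 1.320208 rad.
Start latitude φ₁ = -0.682094 rad; initial bearing θ = 1.406386 rad.
Destination latitude: φ₂ = arcsin( sin φ₁ cos δ + cos φ₁ sin δ cos θ ) = arcsin(-0.033246) = -1.9052°.
For the longitude increment, Δλ = atan2( sin θ sin δ cos φ₁, cos δ − sin φ₁ sin φ₂ ) = atan2(0.741869, 0.227015) = 72.9856°.
λ₂ = λ₁ + Δλ = 35.5962°.

latitude -1.9052°, longitude 35.5962°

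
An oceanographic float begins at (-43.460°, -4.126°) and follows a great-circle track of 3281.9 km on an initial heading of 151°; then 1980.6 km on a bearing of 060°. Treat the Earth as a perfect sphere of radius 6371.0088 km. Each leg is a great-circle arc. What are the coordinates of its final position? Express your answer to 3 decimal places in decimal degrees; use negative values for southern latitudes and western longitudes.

Apply the spherical direct solution leg by leg, carrying full precision between legs.
Leg 1: from (-43.460°, -4.126°), δ = 3281.9/6371.0088 = 0.515130 rad, θ = 151° → φ = -65.691°, λ = 31.339°.
Leg 2: from (-65.691°, 31.339°), δ = 1980.6/6371.0088 = 0.310877 rad, θ = 60° → φ = -53.581°, λ = 57.840°.

latitude -53.581°, longitude 57.840°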